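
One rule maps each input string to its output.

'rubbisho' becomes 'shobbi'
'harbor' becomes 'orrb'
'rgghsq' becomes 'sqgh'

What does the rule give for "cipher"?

erph

Looking at the pairs, the operation is to delete the first 2 characters, then swap the front and back halves of the string.
So "cipher" becomes "erph".
(Check on "harbor": → "rbor" → "orrb" ✓)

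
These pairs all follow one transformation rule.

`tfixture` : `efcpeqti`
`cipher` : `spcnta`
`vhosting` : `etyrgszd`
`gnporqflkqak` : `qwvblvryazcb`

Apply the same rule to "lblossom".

ddzxwmwz

In each case the input is transformed by: swap the front and back halves of the string, then shift every letter 11 places forward in the alphabet (wrapping around).
"lblossom" → "ssomlblo" → "ddzxwmwz".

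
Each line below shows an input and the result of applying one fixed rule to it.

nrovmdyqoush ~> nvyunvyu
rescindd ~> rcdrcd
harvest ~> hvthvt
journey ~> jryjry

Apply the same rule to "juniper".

jirjir

Looking at the pairs, the operation is to keep one character in every 3, starting at position 1 (positions 1st, 4th, 7th, ...), then write the whole string twice.
For "juniper", step one produces "jir"; step two turns that into "jirjir".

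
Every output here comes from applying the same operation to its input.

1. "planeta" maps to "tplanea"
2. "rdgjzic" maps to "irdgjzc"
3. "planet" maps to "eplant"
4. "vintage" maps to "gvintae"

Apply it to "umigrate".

The pattern: move the last character to the front, then swap the first and last characters.
Starting from "umigrate": after the first operation, "eumigrat"; after the second, "tumigrae".

tumigrae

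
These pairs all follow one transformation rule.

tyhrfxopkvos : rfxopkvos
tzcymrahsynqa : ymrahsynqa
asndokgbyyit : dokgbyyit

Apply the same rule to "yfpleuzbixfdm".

leuzbixfdm

The rule is to delete the first 3 characters.
"yfpleuzbixfdm" → "leuzbixfdm".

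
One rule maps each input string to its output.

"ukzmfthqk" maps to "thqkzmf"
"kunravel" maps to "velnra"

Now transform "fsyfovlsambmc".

vlsambmcyfo

Rule — delete the first 2 characters, then move the first 3 characters to the end (rotate left by 3).
Applying both steps to "fsyfovlsambmc": "yfovlsambmc", then "vlsambmcyfo".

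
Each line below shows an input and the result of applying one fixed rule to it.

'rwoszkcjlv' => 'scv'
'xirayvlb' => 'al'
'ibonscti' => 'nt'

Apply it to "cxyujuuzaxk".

What's happening: delete the first character, then keep one character in every 3, starting at position 3 (positions 3rd, 6th, 9th, ...).
Starting from "cxyujuuzaxk": after the first operation, "xyujuuzaxk"; after the second, "uux".

uux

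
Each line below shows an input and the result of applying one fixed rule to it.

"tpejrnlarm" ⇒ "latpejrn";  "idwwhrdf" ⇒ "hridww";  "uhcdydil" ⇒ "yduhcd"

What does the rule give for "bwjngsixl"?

The rule is to delete the last 2 characters, then move the last 2 characters to the front (rotate right by 2).
"bwjngsixl" → "bwjngsi" → "sibwjng".

sibwjng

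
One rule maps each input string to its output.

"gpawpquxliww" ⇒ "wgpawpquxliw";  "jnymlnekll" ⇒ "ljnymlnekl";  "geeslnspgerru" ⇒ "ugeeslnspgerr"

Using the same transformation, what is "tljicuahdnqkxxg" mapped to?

gtljicuahdnqkxx

What's happening: move the last character to the front.
On "tljicuahdnqkxxg" that produces "gtljicuahdnqkxx".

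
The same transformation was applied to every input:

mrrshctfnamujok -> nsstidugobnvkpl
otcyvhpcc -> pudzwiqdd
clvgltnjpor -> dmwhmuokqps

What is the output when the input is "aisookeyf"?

Rule — shift every letter 1 place forward in the alphabet (wrapping around).
"aisookeyf" → "bjtpplfzg".

bjtpplfzg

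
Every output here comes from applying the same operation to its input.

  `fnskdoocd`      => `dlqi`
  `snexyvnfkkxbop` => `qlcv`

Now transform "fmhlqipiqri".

The transformation: shift every letter 2 places backward in the alphabet (wrapping around), then keep only the first 4 characters.
Doing the same to "fmhlqipiqri": "dkfj".

dkfj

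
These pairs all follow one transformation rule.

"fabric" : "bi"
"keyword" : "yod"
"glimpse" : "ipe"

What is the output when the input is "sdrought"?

ruh

The transformation: delete the first character, then keep every other character starting from the second (positions 2nd, 4th, 6th, ...).
For "sdrought", step one produces "drought"; step two turns that into "ruh".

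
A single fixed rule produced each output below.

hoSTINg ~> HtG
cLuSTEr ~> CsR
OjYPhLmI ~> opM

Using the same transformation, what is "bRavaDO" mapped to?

Each output is the input with this applied: keep one character in every 3, starting at position 1 (positions 1st, 4th, 7th, ...), then flip the case of every letter.
On "bRavaDO": the first step gives "bvO", and the second then gives "BVo".

BVo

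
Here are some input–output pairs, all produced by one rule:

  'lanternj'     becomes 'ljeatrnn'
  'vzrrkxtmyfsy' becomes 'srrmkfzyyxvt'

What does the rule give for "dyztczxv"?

In each case the input is transformed by: sort the characters into reverse alphabetical order, then swap the front and back halves of the string.
"dyztczxv" → "vtdczzyx".

vtdczzyx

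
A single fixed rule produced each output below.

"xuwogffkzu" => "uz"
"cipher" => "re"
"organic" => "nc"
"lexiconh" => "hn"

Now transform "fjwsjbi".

ji

Each output is the input with this applied: swap each adjacent pair of characters (1↔2, 3↔4, ...), then keep only the last 2 characters.
"fjwsjbi" → "ji".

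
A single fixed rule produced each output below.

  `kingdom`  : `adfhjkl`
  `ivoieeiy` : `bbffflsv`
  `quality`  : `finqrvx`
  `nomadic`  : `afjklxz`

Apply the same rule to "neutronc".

bkkloqrz

Each output is the input with this applied: shift every letter 3 places backward in the alphabet (wrapping around), then sort the characters into alphabetical order.
"neutronc" → "kbrqolkz" → "bkkloqrz".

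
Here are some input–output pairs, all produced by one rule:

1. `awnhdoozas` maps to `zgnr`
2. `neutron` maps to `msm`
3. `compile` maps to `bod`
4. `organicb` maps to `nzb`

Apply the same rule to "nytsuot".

The rule is to shift every letter 1 place backward in the alphabet (wrapping around), then keep one character in every 3, starting at position 1 (positions 1st, 4th, 7th, ...).
Starting from "nytsuot": after the first operation, "mxsrtns"; after the second, "mrs".

mrs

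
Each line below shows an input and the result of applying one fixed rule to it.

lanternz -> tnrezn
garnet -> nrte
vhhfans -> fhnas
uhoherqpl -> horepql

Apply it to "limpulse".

Each output is the input with this applied: swap each adjacent pair of characters (1↔2, 3↔4, ...), then delete the first 2 characters.
Starting from "limpulse": after the first operation, "ilpmlues"; after the second, "pmlues".

pmlues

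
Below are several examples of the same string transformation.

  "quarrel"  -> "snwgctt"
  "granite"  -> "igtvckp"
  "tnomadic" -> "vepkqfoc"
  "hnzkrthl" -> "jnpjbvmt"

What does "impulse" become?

Rule — take characters alternately from the front and the back (1st, last, 2nd, 2nd-last, ...), then shift every letter 2 places forward in the alphabet (wrapping around).
Applying both steps to "impulse": "iemsplu", then "kgournw".

kgournw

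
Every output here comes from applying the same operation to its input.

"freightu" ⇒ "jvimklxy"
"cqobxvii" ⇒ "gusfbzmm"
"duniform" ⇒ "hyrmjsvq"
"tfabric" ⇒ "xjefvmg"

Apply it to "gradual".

kvehyep

The pattern: shift every letter 4 places forward in the alphabet (wrapping around).
"gradual" → "kvehyep".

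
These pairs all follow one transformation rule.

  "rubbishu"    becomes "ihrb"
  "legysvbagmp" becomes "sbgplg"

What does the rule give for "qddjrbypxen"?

ryxnqd

The rule is to keep every other character starting from the first (positions 1st, 3rd, 5th, ...), then move the first 2 characters to the end (rotate left by 2).
Starting from "qddjrbypxen": after the first operation, "qdryxn"; after the second, "ryxnqd".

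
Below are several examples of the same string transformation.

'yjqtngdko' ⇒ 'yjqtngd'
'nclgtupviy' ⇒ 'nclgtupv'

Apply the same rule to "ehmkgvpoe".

The transformation: delete the last 2 characters.
"ehmkgvpoe" → "ehmkgvp".

ehmkgvp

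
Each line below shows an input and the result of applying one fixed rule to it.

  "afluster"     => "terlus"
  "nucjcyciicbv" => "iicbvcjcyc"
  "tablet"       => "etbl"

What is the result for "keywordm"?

rdmywo

In each case the input is transformed by: delete the first 2 characters, then swap the front and back halves of the string.
Starting from "keywordm": after the first operation, "ywordm"; after the second, "rdmywo".
(Check on "nucjcyciicbv": → "cjcyciicbv" → "iicbvcjcyc" ✓)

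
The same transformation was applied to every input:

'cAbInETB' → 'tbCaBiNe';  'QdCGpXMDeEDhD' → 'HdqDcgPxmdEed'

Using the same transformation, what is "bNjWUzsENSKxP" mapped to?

In each case the input is transformed by: flip the case of every letter, then move the last 2 characters to the front (rotate right by 2).
For "bNjWUzsENSKxP", step one produces "BnJwuZSenskXp"; step two turns that into "XpBnJwuZSensk".

XpBnJwuZSensk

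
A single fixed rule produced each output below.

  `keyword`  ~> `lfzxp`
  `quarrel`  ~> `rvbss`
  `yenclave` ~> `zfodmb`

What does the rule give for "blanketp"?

cmbolf

In each case the input is transformed by: delete the last 2 characters, then shift every letter 1 place forward in the alphabet (wrapping around).
Starting from "blanketp": after the first operation, "blanke"; after the second, "cmbolf".
(Check on "keyword": → "keywo" → "lfzxp" ✓)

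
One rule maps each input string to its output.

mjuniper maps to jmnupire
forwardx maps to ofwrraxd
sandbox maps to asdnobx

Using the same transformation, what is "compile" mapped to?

The pattern: swap each adjacent pair of characters (1↔2, 3↔4, ...).
"compile" → "ocpmlie".

ocpmlie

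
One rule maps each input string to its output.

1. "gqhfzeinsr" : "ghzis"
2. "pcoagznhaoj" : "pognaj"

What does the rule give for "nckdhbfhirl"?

nkhfil

The transformation: keep every other character starting from the first (positions 1st, 3rd, 5th, ...).
So "nckdhbfhirl" becomes "nkhfil".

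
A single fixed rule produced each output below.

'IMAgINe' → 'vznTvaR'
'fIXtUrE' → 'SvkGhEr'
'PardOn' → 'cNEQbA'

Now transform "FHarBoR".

suNEoBe

In each case the input is transformed by: shift every letter 13 places forward in the alphabet (wrapping around) — i.e. ROT13, then flip the case of every letter.
On "FHarBoR": the first step gives "SUneObE", and the second then gives "suNEoBe".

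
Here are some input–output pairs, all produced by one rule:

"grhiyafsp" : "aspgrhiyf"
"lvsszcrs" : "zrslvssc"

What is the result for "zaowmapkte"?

ptezaowmak

The pattern: move the last 3 characters to the front (rotate right by 3), then swap the first and last characters.
Starting from "zaowmapkte": after the first operation, "ktezaowmap"; after the second, "ptezaowmak".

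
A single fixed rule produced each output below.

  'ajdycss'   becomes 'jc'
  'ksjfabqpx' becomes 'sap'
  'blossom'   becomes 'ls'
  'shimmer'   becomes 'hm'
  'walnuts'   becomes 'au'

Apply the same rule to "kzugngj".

Rule — keep one character in every 3, starting at position 2 (positions 2nd, 5th, 8th, ...).
On "kzugngj" that produces "zn".

zn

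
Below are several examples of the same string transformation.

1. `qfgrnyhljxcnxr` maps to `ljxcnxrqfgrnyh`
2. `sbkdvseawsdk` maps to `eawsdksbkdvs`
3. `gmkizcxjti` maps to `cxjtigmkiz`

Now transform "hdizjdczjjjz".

czjjjzhdizjd

The rule is to swap the front and back halves of the string.
On "hdizjdczjjjz" that produces "czjjjzhdizjd".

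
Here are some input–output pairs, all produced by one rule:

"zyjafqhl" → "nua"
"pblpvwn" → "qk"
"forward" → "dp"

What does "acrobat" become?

Looking at the pairs, the operation is to shift every letter 11 places backward in the alphabet (wrapping around), then keep one character in every 3, starting at position 2 (positions 2nd, 5th, 8th, ...).
On "acrobat" that produces "rq".

rq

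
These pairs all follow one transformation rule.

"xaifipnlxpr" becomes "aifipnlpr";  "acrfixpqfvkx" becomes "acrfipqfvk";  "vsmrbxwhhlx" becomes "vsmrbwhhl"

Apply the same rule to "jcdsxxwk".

jcdswk

Looking at the pairs, the operation is to remove every "x".
So "jcdsxxwk" becomes "jcdswk".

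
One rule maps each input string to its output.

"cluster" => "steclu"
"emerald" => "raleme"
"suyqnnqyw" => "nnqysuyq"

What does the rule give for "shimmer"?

Rule — delete the last character, then swap the front and back halves of the string.
Starting from "shimmer": after the first operation, "shimme"; after the second, "mmeshi".

mmeshi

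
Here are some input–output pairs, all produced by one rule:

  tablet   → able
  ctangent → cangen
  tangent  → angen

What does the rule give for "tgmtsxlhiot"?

The pattern: remove every "t".
Doing the same to "tgmtsxlhiot": "gmsxlhio".

gmsxlhio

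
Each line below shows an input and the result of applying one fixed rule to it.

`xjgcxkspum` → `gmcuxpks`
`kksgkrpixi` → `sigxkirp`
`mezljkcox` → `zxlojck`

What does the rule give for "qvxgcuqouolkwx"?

xxgwckulqoou

In each case the input is transformed by: delete the first 2 characters, then take characters alternately from the front and the back (1st, last, 2nd, 2nd-last, ...).
For "qvxgcuqouolkwx", step one produces "xgcuqouolkwx"; step two turns that into "xxgwckulqoou".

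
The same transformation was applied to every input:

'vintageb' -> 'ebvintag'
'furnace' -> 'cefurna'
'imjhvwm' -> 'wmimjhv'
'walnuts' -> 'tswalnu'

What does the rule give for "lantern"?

rnlante

What's happening: move the last 2 characters to the front (rotate right by 2).
For "lantern" the result is "rnlante".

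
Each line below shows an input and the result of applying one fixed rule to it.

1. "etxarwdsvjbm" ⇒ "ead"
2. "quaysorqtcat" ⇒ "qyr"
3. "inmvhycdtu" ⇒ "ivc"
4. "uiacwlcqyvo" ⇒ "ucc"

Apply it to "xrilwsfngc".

xlf

The rule is to delete the last 3 characters, then keep one character in every 3, starting at position 1 (positions 1st, 4th, 7th, ...).
Applying both steps to "xrilwsfngc": "xrilwsf", then "xlf".
(Check on "inmvhycdtu": → "inmvhyc" → "ivc" ✓)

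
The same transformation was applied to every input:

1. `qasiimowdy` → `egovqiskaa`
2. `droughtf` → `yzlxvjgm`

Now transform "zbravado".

The rule is to swap the front and back halves of the string, then shift every letter 8 places backward in the alphabet (wrapping around).
On "zbravado": the first step gives "vadozbra", and the second then gives "nsvgrtjs".

nsvgrtjs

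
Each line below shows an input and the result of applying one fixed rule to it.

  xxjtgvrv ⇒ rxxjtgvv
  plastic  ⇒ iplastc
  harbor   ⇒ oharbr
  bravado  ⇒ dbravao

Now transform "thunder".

Looking at the pairs, the operation is to move the last character to the front, then swap the first and last characters.
On "thunder": the first step gives "rthunde", and the second then gives "ethundr".

ethundr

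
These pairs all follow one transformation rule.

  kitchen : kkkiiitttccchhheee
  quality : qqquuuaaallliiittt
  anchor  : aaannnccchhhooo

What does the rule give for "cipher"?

Rule — repeat every character 3 times, then delete the last 3 characters.
For "cipher", step one produces "ccciiippphhheeerrr"; step two turns that into "ccciiippphhheee".
(Check on "quality": → "qqquuuaaallliiitttyyy" → "qqquuuaaallliiittt" ✓)

ccciiippphhheee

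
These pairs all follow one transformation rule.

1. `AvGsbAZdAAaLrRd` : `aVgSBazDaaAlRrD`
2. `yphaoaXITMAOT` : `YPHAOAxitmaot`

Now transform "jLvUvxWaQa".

JlVuVXwAqA

Each output is the input with this applied: flip the case of every letter.
On "jLvUvxWaQa" that produces "JlVuVXwAqA".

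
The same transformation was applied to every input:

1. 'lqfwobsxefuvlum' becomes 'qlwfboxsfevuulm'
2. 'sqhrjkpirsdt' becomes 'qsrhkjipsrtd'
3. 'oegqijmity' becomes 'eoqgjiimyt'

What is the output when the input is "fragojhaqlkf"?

rfgajoahlqfk

What's happening: swap each adjacent pair of characters (1↔2, 3↔4, ...).
So "fragojhaqlkf" becomes "rfgajoahlqfk".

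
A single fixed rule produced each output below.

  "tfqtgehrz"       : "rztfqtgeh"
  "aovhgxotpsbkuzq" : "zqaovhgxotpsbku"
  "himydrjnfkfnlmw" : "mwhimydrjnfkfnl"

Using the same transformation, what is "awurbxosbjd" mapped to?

Each output is the input with this applied: move the last 2 characters to the front (rotate right by 2).
So "awurbxosbjd" becomes "jdawurbxosb".

jdawurbxosb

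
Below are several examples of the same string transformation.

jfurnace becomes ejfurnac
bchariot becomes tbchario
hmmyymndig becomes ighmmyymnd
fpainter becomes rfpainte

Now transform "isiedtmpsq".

sqisiedtmp

The rule is to swap the front and back halves of the string, then move the first 3 characters to the end (rotate left by 3).
Doing the same to "isiedtmpsq": "sqisiedtmp".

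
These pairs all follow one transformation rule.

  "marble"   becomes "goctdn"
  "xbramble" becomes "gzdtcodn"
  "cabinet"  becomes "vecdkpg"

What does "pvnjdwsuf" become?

hrxplfyuw

The rule is to move the last character to the front, then shift every letter 2 places forward in the alphabet (wrapping around).
For "pvnjdwsuf", step one produces "fpvnjdwsu"; step two turns that into "hrxplfyuw".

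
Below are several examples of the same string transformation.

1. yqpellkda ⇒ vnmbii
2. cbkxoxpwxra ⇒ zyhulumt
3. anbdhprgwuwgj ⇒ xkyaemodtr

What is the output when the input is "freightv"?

Looking at the pairs, the operation is to delete the last 3 characters, then shift every letter 3 places backward in the alphabet (wrapping around).
Starting from "freightv": after the first operation, "freig"; after the second, "cobfd".

cobfd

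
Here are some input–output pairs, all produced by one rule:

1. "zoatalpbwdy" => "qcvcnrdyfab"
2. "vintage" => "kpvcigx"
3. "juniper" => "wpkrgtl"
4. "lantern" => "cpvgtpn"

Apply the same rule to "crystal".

What's happening: move the first character to the end, then shift every letter 2 places forward in the alphabet (wrapping around).
"crystal" → "rystalc" → "tauvcne".

tauvcne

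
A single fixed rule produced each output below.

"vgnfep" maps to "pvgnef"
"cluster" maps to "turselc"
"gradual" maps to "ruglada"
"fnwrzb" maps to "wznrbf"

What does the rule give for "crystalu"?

uystlrac

The transformation: sort the characters into reverse alphabetical order, then swap each adjacent pair of characters (1↔2, 3↔4, ...).
On "crystalu": the first step gives "yutsrlca", and the second then gives "uystlrac".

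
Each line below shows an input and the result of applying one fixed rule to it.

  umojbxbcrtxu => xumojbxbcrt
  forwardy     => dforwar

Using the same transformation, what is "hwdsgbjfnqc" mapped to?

What's happening: delete the last character, then move the last character to the front.
For "hwdsgbjfnqc", step one produces "hwdsgbjfnq"; step two turns that into "qhwdsgbjfn".
(Check on "umojbxbcrtxu": → "umojbxbcrtx" → "xumojbxbcrt" ✓)

qhwdsgbjfn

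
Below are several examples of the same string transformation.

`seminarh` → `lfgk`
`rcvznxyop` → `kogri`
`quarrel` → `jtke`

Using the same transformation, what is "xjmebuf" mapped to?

The pattern: shift every letter 7 places backward in the alphabet (wrapping around), then keep every other character starting from the first (positions 1st, 3rd, 5th, ...).
For "xjmebuf" the result is "qfuy".

qfuy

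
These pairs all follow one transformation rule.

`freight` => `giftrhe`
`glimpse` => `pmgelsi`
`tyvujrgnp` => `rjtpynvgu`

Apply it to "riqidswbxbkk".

Each output is the input with this applied: take characters alternately from the front and the back (1st, last, 2nd, 2nd-last, ...), then move the last 2 characters to the front (rotate right by 2).
Working it through for "riqidswbxbkk": intermediate "rkikqbixdbsw", final "swrkikqbixdb".

swrkikqbixdb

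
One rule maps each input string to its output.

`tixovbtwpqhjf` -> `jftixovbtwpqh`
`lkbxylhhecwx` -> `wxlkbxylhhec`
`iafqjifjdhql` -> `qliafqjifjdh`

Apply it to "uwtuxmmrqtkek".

The transformation: move the last 2 characters to the front (rotate right by 2).
Doing the same to "uwtuxmmrqtkek": "ekuwtuxmmrqtk".

ekuwtuxmmrqtk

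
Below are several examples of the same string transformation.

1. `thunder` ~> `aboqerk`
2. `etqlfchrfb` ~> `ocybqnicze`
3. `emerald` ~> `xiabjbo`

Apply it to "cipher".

ebozfm

Looking at the pairs, the operation is to shift every letter 3 places backward in the alphabet (wrapping around), then move the last 3 characters to the front (rotate right by 3).
"cipher" → "ebozfm".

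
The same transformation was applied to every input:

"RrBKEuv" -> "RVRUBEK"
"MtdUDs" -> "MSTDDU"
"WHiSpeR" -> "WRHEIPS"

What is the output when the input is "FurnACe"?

Each output is the input with this applied: take characters alternately from the front and the back (1st, last, 2nd, 2nd-last, ...), then convert every letter to uppercase.
On "FurnACe": the first step gives "FeuCrAn", and the second then gives "FEUCRAN".

FEUCRAN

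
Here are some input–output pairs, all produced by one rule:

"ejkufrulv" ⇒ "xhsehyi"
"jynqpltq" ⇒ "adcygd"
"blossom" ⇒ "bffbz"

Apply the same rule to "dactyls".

pglyf

The pattern: shift every letter 13 places forward in the alphabet (wrapping around) — i.e. ROT13, then delete the first 2 characters.
Working it through for "dactyls": intermediate "qnpglyf", final "pglyf".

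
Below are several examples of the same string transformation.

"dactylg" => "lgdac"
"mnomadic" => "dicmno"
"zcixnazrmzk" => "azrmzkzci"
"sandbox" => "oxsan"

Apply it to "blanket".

What's happening: move the first 3 characters to the end (rotate left by 3), then delete the first 2 characters.
Working it through for "blanket": intermediate "nketbla", final "etbla".

etbla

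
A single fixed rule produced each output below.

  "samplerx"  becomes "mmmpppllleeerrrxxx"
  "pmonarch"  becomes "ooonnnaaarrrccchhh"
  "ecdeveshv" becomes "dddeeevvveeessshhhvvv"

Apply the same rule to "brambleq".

In each case the input is transformed by: delete the first 2 characters, then repeat every character 3 times.
"brambleq" → "ambleq" → "aaammmbbbllleeeqqq".

aaammmbbbllleeeqqq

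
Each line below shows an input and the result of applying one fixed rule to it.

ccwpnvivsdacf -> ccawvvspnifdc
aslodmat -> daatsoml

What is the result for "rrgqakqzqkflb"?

fbazrrqqqlkkg

The rule is to sort the characters into reverse alphabetical order, then move the last 3 characters to the front (rotate right by 3).
"rrgqakqzqkflb" → "zrrqqqlkkgfba" → "fbazrrqqqlkkg".
(Check on "aslodmat": → "tsomldaa" → "daatsoml" ✓)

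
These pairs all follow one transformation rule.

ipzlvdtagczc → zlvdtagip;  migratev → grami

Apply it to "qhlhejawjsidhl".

lhejawjsiqh

Rule — delete the last 3 characters, then move the first 2 characters to the end (rotate left by 2).
Working it through for "qhlhejawjsidhl": intermediate "qhlhejawjsi", final "lhejawjsiqh".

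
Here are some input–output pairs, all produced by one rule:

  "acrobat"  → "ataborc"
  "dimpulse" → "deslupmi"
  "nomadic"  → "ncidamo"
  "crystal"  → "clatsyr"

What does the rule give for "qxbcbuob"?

What's happening: reverse the string, then move the last character to the front.
Starting from "qxbcbuob": after the first operation, "boubcbxq"; after the second, "qboubcbx".

qboubcbx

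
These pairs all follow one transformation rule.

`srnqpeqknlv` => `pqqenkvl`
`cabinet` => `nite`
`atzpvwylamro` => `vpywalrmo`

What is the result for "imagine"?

igen

Each output is the input with this applied: delete the first 3 characters, then swap each adjacent pair of characters (1↔2, 3↔4, ...).
Starting from "imagine": after the first operation, "gine"; after the second, "igen".
(Check on "cabinet": → "inet" → "nite" ✓)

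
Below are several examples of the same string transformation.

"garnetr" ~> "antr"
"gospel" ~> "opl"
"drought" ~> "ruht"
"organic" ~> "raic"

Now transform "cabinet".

Looking at the pairs, the operation is to swap each adjacent pair of characters (1↔2, 3↔4, ...), then keep every other character starting from the first (positions 1st, 3rd, 5th, ...).
"cabinet" → "acibent" → "aiet".

aiet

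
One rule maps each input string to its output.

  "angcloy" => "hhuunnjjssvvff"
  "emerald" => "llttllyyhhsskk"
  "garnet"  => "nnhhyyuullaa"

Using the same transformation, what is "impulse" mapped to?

The rule is to double every character, then shift every letter 7 places forward in the alphabet (wrapping around).
On "impulse": the first step gives "iimmppuullssee", and the second then gives "ppttwwbbsszzll".

ppttwwbbsszzll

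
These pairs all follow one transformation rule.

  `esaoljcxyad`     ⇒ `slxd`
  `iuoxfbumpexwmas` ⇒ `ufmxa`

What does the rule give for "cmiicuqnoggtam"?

mcngm

The pattern: keep one character in every 3, starting at position 2 (positions 2nd, 5th, 8th, ...).
"cmiicuqnoggtam" → "mcngm".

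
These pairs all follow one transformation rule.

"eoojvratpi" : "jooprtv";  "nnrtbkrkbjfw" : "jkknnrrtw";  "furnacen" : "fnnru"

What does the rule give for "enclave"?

elnv

The rule is to sort the characters into alphabetical order, then delete the first 3 characters.
"enclave" → "aceelnv" → "elnv".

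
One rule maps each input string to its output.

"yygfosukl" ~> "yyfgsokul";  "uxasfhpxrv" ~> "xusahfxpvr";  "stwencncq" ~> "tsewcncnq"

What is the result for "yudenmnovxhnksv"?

The pattern: swap each adjacent pair of characters (1↔2, 3↔4, ...).
For "yudenmnovxhnksv" the result is "uyedmnonxvnhskv".

uyedmnonxvnhskv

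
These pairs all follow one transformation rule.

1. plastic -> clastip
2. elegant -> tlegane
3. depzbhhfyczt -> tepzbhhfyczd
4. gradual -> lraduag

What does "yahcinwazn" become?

The rule is to swap the first and last characters.
Applying that to "yahcinwazn" gives "nahcinwazy".

nahcinwazy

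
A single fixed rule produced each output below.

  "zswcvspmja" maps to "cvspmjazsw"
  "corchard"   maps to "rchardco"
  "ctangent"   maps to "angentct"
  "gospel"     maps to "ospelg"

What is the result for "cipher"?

ipherc

Looking at the pairs, the operation is to swap the front and back halves of the string, then move the last 2 characters to the front (rotate right by 2).
For "cipher", step one produces "hercip"; step two turns that into "ipherc".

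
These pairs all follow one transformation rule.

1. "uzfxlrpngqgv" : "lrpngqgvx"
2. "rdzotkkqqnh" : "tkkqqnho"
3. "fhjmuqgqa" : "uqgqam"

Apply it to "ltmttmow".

tmowt

The pattern: delete the first 3 characters, then move the first character to the end.
On "ltmttmow": the first step gives "ttmow", and the second then gives "tmowt".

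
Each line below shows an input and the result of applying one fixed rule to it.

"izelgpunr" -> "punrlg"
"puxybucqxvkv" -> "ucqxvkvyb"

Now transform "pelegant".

In each case the input is transformed by: delete the first 3 characters, then move the first 2 characters to the end (rotate left by 2).
On "pelegant": the first step gives "egant", and the second then gives "anteg".

anteg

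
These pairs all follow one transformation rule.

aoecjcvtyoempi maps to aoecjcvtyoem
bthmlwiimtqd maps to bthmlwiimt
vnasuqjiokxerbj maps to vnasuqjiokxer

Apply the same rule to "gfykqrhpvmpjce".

In each case the input is transformed by: delete the last 2 characters.
"gfykqrhpvmpjce" → "gfykqrhpvmpj".

gfykqrhpvmpj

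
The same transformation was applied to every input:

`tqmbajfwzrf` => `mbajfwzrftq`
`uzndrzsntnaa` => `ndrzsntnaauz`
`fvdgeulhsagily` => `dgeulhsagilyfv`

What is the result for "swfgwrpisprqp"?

fgwrpisprqpsw

Each output is the input with this applied: move the first 2 characters to the end (rotate left by 2).
Applying that to "swfgwrpisprqp" gives "fgwrpisprqpsw".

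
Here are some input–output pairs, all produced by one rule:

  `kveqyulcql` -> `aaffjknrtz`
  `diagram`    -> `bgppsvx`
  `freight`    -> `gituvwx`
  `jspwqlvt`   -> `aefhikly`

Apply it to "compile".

What's happening: shift every letter 11 places backward in the alphabet (wrapping around), then sort the characters into alphabetical order.
On "compile": the first step gives "rdbexat", and the second then gives "abdertx".
(Check on "diagram": → "sxpvgpb" → "bgppsvx" ✓)

abdertx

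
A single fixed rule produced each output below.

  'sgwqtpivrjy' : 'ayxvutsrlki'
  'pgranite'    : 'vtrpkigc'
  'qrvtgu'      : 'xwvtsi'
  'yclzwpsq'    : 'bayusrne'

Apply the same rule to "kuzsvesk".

What's happening: sort the characters into reverse alphabetical order, then shift every letter 2 places forward in the alphabet (wrapping around).
Applying that to "kuzsvesk" gives "bxwuummg".

bxwuummg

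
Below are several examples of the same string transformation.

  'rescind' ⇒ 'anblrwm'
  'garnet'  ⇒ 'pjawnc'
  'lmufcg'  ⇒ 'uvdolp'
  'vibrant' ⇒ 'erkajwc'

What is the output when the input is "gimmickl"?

The rule is to shift every letter 9 places forward in the alphabet (wrapping around).
So "gimmickl" becomes "prvvrltu".

prvvrltu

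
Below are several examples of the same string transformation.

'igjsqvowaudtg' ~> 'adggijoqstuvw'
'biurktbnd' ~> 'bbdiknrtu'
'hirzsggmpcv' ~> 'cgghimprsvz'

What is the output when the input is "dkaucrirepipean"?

Looking at the pairs, the operation is to sort the characters into alphabetical order.
Doing the same to "dkaucrirepipean": "aacdeeiiknpprru".

aacdeeiiknpprru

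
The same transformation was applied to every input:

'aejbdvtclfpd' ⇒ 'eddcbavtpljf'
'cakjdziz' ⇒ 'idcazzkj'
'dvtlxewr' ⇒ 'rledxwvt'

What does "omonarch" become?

In each case the input is transformed by: sort the characters into reverse alphabetical order, then swap the front and back halves of the string.
Applying both steps to "omonarch": "roonmhca", then "mhcaroon".

mhcaroon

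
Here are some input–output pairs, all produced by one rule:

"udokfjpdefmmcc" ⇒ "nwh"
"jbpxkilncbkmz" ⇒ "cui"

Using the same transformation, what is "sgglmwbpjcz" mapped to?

lzz

The rule is to shift every letter 7 places backward in the alphabet (wrapping around), then keep only the first 3 characters.
For "sgglmwbpjcz", step one produces "lzzefpuicvs"; step two turns that into "lzz".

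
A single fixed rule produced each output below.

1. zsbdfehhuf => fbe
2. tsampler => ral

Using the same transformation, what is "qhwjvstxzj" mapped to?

jws

Rule — move the last 2 characters to the front (rotate right by 2), then keep one character in every 3, starting at position 2 (positions 2nd, 5th, 8th, ...).
So "qhwjvstxzj" becomes "jws".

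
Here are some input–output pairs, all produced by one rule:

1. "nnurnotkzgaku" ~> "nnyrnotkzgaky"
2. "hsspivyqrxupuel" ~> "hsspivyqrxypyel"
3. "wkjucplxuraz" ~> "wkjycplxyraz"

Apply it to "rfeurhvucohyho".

In each case the input is transformed by: replace every "u" with "y".
Applying that to "rfeurhvucohyho" gives "rfeyrhvycohyho".

rfeyrhvycohyho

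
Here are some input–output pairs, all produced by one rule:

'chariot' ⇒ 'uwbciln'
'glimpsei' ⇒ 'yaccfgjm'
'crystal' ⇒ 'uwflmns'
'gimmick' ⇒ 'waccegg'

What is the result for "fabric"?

uvwzcl

The rule is to sort the characters into alphabetical order, then shift every letter 6 places backward in the alphabet (wrapping around).
Working it through for "fabric": intermediate "abcfir", final "uvwzcl".
(Check on "gimmick": → "cgiikmm" → "waccegg" ✓)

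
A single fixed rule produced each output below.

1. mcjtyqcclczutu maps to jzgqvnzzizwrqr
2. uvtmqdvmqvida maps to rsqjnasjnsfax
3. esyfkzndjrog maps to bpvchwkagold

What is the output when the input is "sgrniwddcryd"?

pdokftaazova

The pattern: shift every letter 3 places backward in the alphabet (wrapping around).
Doing the same to "sgrniwddcryd": "pdokftaazova".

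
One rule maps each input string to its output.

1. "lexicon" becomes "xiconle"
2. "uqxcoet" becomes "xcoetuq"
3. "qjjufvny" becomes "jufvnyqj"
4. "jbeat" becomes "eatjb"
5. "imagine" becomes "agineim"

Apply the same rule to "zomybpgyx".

In each case the input is transformed by: move the first 2 characters to the end (rotate left by 2).
"zomybpgyx" → "mybpgyxzo".

mybpgyxzo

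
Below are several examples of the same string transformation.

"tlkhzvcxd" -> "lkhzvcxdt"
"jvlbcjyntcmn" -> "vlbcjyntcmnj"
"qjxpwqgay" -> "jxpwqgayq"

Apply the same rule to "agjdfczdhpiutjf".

The rule is to move the first character to the end.
On "agjdfczdhpiutjf" that produces "gjdfczdhpiutjfa".

gjdfczdhpiutjfa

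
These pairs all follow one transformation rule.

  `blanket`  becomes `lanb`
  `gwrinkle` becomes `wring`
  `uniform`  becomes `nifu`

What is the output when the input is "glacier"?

lacg

What's happening: delete the last 3 characters, then move the first character to the end.
Applying both steps to "glacier": "glac", then "lacg".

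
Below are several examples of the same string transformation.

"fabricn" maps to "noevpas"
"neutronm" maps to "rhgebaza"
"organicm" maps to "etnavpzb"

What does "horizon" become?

bevmbau

Each output is the input with this applied: move the first character to the end, then shift every letter 13 places forward in the alphabet (wrapping around) — i.e. ROT13.
"horizon" → "orizonh" → "bevmbau".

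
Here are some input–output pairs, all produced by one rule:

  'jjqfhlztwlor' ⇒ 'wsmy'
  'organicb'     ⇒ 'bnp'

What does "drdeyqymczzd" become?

The transformation: keep one character in every 3, starting at position 1 (positions 1st, 4th, 7th, ...), then shift every letter 13 places forward in the alphabet (wrapping around) — i.e. ROT13.
Starting from "drdeyqymczzd": after the first operation, "deyz"; after the second, "qrlm".

qrlm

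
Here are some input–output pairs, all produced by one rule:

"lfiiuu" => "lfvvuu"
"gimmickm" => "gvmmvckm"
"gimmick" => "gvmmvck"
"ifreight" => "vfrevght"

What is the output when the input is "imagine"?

vmagvne

Looking at the pairs, the operation is to replace every "i" with "v".
So "imagine" becomes "vmagvne".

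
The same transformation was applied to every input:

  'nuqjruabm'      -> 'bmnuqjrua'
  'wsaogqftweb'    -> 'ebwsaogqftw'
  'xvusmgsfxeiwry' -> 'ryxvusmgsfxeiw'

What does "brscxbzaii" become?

iibrscxbza

In each case the input is transformed by: move the last 2 characters to the front (rotate right by 2).
For "brscxbzaii" the result is "iibrscxbza".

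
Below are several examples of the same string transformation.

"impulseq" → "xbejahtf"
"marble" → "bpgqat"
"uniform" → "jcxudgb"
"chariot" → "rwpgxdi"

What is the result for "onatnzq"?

dcpicof

Rule — shift every letter 11 places backward in the alphabet (wrapping around).
On "onatnzq" that produces "dcpicof".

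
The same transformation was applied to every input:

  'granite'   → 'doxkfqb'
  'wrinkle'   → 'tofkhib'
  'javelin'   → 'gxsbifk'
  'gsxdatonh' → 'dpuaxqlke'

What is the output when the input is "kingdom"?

hfkdalj

In each case the input is transformed by: shift every letter 3 places backward in the alphabet (wrapping around).
Applying that to "kingdom" gives "hfkdalj".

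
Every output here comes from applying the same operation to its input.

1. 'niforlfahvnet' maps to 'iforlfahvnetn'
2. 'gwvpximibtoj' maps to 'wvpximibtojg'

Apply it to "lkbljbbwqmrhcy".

In each case the input is transformed by: move the first character to the end.
On "lkbljbbwqmrhcy" that produces "kbljbbwqmrhcyl".

kbljbbwqmrhcyl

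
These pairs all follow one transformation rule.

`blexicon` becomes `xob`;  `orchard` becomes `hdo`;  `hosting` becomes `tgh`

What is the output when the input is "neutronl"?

What's happening: keep one character in every 3, starting at position 1 (positions 1st, 4th, 7th, ...), then move the first character to the end.
On "neutronl": the first step gives "ntn", and the second then gives "tnn".

tnn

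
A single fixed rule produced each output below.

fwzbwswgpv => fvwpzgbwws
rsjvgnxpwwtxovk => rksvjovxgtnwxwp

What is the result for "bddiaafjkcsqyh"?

The transformation: take characters alternately from the front and the back (1st, last, 2nd, 2nd-last, ...).
On "bddiaafjkcsqyh" that produces "bhdydqisacakfj".

bhdydqisacakfj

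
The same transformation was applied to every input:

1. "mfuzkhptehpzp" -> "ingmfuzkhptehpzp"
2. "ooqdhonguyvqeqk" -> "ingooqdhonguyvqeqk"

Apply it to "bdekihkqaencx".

In each case the input is transformed by: prepend "ing".
For "bdekihkqaencx" the result is "ingbdekihkqaencx".

ingbdekihkqaencx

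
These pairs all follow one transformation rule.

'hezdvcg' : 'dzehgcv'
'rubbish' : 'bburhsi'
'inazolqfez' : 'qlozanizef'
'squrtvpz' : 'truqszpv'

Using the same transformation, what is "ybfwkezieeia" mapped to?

What's happening: move the last 3 characters to the front (rotate right by 3), then reverse the string.
Applying both steps to "ybfwkezieeia": "eiaybfwkezie", then "eizekwfbyaie".
(Check on "hezdvcg": → "vcghezd" → "dzehgcv" ✓)

eizekwfbyaie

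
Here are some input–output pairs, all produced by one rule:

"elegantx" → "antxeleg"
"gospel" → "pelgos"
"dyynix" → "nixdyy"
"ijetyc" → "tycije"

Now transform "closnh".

The transformation: swap the front and back halves of the string.
On "closnh" that produces "snhclo".

snhclo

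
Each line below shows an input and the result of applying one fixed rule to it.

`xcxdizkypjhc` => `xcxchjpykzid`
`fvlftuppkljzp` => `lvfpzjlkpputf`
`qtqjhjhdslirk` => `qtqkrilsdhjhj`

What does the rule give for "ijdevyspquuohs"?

djishouuqpsyve

The rule is to move the first 3 characters to the end (rotate left by 3), then reverse the string.
Starting from "ijdevyspquuohs": after the first operation, "evyspquuohsijd"; after the second, "djishouuqpsyve".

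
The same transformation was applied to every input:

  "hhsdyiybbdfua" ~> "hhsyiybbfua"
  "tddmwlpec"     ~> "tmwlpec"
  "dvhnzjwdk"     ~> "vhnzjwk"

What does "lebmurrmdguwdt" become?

lebmurrmguwt

Each output is the input with this applied: remove every "d".
Applying that to "lebmurrmdguwdt" gives "lebmurrmguwt".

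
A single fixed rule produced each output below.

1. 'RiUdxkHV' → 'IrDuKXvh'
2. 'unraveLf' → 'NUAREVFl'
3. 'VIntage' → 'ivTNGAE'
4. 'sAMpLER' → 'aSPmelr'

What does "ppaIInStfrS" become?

In each case the input is transformed by: flip the case of every letter, then swap each adjacent pair of characters (1↔2, 3↔4, ...).
On "ppaIInStfrS": the first step gives "PPAiiNsTFRs", and the second then gives "PPiANiTsRFs".

PPiANiTsRFs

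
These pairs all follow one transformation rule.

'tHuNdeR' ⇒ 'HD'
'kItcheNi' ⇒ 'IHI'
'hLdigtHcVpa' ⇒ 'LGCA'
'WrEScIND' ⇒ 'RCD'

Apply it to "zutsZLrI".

Rule — keep one character in every 3, starting at position 2 (positions 2nd, 5th, 8th, ...), then convert every letter to uppercase.
Starting from "zutsZLrI": after the first operation, "uZI"; after the second, "UZI".

UZI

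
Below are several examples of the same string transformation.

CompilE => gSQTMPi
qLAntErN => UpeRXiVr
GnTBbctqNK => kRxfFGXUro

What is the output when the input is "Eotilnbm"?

The rule is to flip the case of every letter, then shift every letter 4 places forward in the alphabet (wrapping around).
For "Eotilnbm", step one produces "eOTILNBM"; step two turns that into "iSXMPRFQ".

iSXMPRFQ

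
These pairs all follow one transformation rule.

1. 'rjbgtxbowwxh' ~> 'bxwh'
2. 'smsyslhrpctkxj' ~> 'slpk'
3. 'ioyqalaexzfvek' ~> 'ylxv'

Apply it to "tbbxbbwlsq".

bbs

In each case the input is transformed by: keep one character in every 3, starting at position 3 (positions 3rd, 6th, 9th, ...).
So "tbbxbbwlsq" becomes "bbs".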